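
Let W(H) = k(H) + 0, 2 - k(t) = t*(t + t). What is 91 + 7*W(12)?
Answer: -1911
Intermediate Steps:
k(t) = 2 - 2*t² (k(t) = 2 - t*(t + t) = 2 - t*2*t = 2 - 2*t²)
W(H) = 2 - 2*H² (W(H) = (2 - 2*H²) + 0 = 2 - 2*H²)
91 + 7*W(12) = 91 + 7*(2 - 2*12²) = 91 + 7*(2 - 2*144) = 91 + 7*(2 - 288) = 91 + 7*(-286) = 91 - 2002 = -1911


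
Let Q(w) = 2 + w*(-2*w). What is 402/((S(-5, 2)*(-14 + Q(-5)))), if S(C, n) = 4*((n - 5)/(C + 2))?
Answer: -201/124 ≈ -1.6210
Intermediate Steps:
Q(w) = 2 - 2*w²
S(C, n) = 4*(-5 + n)/(2 + C) (S(C, n) = 4*((-5 + n)/(2 + C)) = 4*(-5 + n)/(2 + C))
402/((S(-5, 2)*(-14 + Q(-5)))) = 402/(((4*(-5 + 2)/(2 - 5))*(-14 + (2 - 2*(-5)²)))) = 402/(((4*(-3)/(-3))*(-14 + (2 - 2*25)))) = 402/(((4*(-⅓)*(-3))*(-14 + (2 - 50)))) = 402/((4*(-14 - 48))) = 402/((4*(-62))) = 402/(-248) = 402*(-1/248) = -201/124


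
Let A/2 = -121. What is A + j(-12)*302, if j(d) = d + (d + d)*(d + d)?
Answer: 170086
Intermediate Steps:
A = -242 (A = 2*(-121) = -242)
j(d) = d + 4*d² (j(d) = d + (2*d)*(2*d) = d + 4*d²)
A + j(-12)*302 = -242 - 12*(1 + 4*(-12))*302 = -242 - 12*(1 - 48)*302 = -242 - 12*(-47)*302 = -242 + 564*302 = -242 + 170328 = 170086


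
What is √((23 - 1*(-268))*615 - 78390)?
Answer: 15*√447 ≈ 317.14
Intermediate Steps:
√((23 - 1*(-268))*615 - 78390) = √((23 + 268)*615 - 78390) = √(291*615 - 78390) = √(178965 - 78390) = √100575 = 15*√447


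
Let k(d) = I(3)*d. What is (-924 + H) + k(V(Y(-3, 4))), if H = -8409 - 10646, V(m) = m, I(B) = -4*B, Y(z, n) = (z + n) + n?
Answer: -20039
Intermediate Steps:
Y(z, n) = z + 2*n (Y(z, n) = (n + z) + n = z + 2*n)
H = -19055
k(d) = -12*d (k(d) = (-4*3)*d = -12*d)
(-924 + H) + k(V(Y(-3, 4))) = (-924 - 19055) - 12*(-3 + 2*4) = -19979 - 12*(-3 + 8) = -19979 - 12*5 = -19979 - 60 = -20039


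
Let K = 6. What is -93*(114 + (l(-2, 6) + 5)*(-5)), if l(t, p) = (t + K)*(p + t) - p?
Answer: -3627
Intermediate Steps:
l(t, p) = -p + (6 + t)*(p + t) (l(t, p) = (t + 6)*(p + t) - p = (6 + t)*(p + t) - p = -p + (6 + t)*(p + t))
-93*(114 + (l(-2, 6) + 5)*(-5)) = -93*(114 + (((-2)² + 5*6 + 6*(-2) + 6*(-2)) + 5)*(-5)) = -93*(114 + ((4 + 30 - 12 - 12) + 5)*(-5)) = -93*(114 + (10 + 5)*(-5)) = -93*(114 + 15*(-5)) = -93*(114 - 75) = -93*39 = -3627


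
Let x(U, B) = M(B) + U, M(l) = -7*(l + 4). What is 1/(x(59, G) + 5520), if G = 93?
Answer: 1/4900 ≈ 0.00020408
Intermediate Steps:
M(l) = -28 - 7*l (M(l) = -7*(4 + l) = -28 - 7*l)
x(U, B) = -28 + U - 7*B (x(U, B) = (-28 - 7*B) + U = -28 + U - 7*B)
1/(x(59, G) + 5520) = 1/((-28 + 59 - 7*93) + 5520) = 1/((-28 + 59 - 651) + 5520) = 1/(-620 + 5520) = 1/4900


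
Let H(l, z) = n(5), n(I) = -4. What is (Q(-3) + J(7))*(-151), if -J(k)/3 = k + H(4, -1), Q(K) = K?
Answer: 1812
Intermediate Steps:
H(l, z) = -4
J(k) = 12 - 3*k (J(k) = -3*(k - 4) = -3*(-4 + k) = 12 - 3*k)
(Q(-3) + J(7))*(-151) = (-3 + (12 - 3*7))*(-151) = (-3 + (12 - 21))*(-151) = (-3 - 9)*(-151) = -12*(-151) = 1812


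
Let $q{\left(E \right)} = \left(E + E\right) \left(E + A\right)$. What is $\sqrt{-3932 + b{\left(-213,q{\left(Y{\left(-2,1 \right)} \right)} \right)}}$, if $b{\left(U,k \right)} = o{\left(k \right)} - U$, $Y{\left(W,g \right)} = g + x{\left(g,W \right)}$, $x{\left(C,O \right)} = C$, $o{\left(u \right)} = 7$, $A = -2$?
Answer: $8 i \sqrt{58} \approx 60.926 i$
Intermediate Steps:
$Y{\left(W,g \right)} = 2 g$ ($Y{\left(W,g \right)} = g + g = 2 g$)
$q{\left(E \right)} = 2 E \left(-2 + E\right)$ ($q{\left(E \right)} = \left(E + E\right) \left(E - 2\right) = 2 E \left(-2 + E\right)$)
$b{\left(U,k \right)} = 7 - U$
$\sqrt{-3932 + b{\left(-213,q{\left(Y{\left(-2,1 \right)} \right)} \right)}} = \sqrt{-3932 + \left(7 - -213\right)} = \sqrt{-3932 + \left(7 + 213\right)} = \sqrt{-3932 + 220} = \sqrt{-3712} = 8 i \sqrt{58}$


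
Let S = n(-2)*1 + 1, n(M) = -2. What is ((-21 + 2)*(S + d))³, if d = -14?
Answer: 23149125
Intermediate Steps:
S = -1 (S = -2*1 + 1 = -2 + 1 = -1)
((-21 + 2)*(S + d))³ = ((-21 + 2)*(-1 - 14))³ = (-19*(-15))³ = 285³ = 23149125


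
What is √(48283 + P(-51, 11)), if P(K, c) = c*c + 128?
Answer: 2*√12133 ≈ 220.30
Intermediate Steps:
P(K, c) = 128 + c² (P(K, c) = c² + 128 = 128 + c²)
√(48283 + P(-51, 11)) = √(48283 + (128 + 11²)) = √(48283 + (128 + 121)) = √(48283 + 249) = √48532 = 2*√12133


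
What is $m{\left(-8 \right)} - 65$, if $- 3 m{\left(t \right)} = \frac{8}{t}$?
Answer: $- \frac{194}{3} \approx -64.667$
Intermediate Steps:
$m{\left(t \right)} = - \frac{8}{3 t}$ ($m{\left(t \right)} = - \frac{8 \frac{1}{t}}{3} = - \frac{8}{3 t}$)
$m{\left(-8 \right)} - 65 = - \frac{8}{3 \left(-8\right)} - 65 = \left(- \frac{8}{3}\right) \left(- \frac{1}{8}\right) - 65 = \frac{1}{3} - 65 = - \frac{194}{3}$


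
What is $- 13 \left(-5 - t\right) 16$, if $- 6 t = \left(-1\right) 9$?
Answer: $1352$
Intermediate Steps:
$t = \frac{3}{2}$ ($t = - \frac{\left(-1\right) 9}{6} = \left(- \frac{1}{6}\right) \left(-9\right) = \frac{3}{2} \approx 1.5$)
$- 13 \left(-5 - t\right) 16 = - 13 \left(-5 - \frac{3}{2}\right) 16 = \left(-13\right) \left(- \frac{13}{2}\right) 16 = \frac{169}{2} \cdot 16 = 1352$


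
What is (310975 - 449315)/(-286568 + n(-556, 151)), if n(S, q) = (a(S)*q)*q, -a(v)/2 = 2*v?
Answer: -34585/12605714 ≈ -0.0027436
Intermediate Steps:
a(v) = -4*v
n(S, q) = -4*S*q² (n(S, q) = ((-4*S)*q)*q = (-4*S*q)*q = -4*S*q²)
(310975 - 449315)/(-286568 + n(-556, 151)) = (310975 - 449315)/(-286568 - 4*(-556)*151²) = -138340/(-286568 - 4*(-556)*22801) = -138340/(-286568 + 50709424) = -138340/50422856 = -138340*1/50422856 = -34585/12605714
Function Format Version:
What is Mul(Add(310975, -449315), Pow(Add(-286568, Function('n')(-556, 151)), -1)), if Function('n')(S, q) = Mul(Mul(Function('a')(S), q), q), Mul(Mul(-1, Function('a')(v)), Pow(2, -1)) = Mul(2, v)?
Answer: Rational(-34585, 12605714) ≈ -0.0027436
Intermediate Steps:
Function('a')(v) = Mul(-4, v) (Function('a')(v) = Mul(-2, Mul(2, v)) = Mul(-4, v))
Function('n')(S, q) = Mul(-4, S, Pow(q, 2)) (Function('n')(S, q) = Mul(Mul(Mul(-4, S), q), q) = Mul(Mul(-4, S, q), q) = Mul(-4, S, Pow(q, 2)))
Mul(Add(310975, -449315), Pow(Add(-286568, Function('n')(-556, 151)), -1)) = Mul(Add(310975, -449315), Pow(Add(-286568, Mul(-4, -556, Pow(151, 2))), -1)) = Mul(-138340, Pow(Add(-286568, Mul(-4, -556, 22801)), -1)) = Mul(-138340, Pow(Add(-286568, 50709424), -1)) = Mul(-138340, Pow(50422856, -1)) = Mul(-138340, Rational(1, 50422856)) = Rational(-34585, 12605714)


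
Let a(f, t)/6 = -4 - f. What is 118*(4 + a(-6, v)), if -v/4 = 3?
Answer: 1888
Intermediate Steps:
v = -12 (v = -4*3 = -12)
a(f, t) = -24 - 6*f (a(f, t) = 6*(-4 - f) = -24 - 6*f)
118*(4 + a(-6, v)) = 118*(4 + (-24 - 6*(-6))) = 118*(4 + (-24 + 36)) = 118*(4 + 12) = 118*16 = 1888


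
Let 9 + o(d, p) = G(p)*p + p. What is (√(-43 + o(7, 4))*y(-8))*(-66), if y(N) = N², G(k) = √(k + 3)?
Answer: -8448*I*√(12 - √7) ≈ -25838.0*I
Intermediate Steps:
G(k) = √(3 + k)
o(d, p) = -9 + p + p*√(3 + p) (o(d, p) = -9 + (√(3 + p)*p + p) = -9 + (p*√(3 + p) + p) = -9 + (p + p*√(3 + p)) = -9 + p + p*√(3 + p))
(√(-43 + o(7, 4))*y(-8))*(-66) = (√(-43 + (-9 + 4 + 4*√(3 + 4)))*(-8)²)*(-66) = (√(-43 + (-9 + 4 + 4*√7))*64)*(-66) = (√(-43 + (-5 + 4*√7))*64)*(-66) = (√(-48 + 4*√7)*64)*(-66) = (64*√(-48 + 4*√7))*(-66) = -4224*√(-48 + 4*√7)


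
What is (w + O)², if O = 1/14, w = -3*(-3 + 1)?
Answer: 7225/196 ≈ 36.862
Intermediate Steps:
w = 6 (w = -3*(-2) = 6)
O = 1/14 ≈ 0.071429
(w + O)² = (6 + 1/14)² = (85/14)² = 7225/196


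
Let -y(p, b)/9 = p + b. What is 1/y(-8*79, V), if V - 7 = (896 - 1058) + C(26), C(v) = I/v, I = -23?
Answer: 26/184365 ≈ 0.00014102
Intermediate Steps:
C(v) = -23/v
V = -4053/26 (V = 7 + ((896 - 1058) - 23/26) = 7 + (-162 - 23*1/26) = 7 + (-162 - 23/26) = 7 - 4235/26 = -4053/26 ≈ -155.88)
y(p, b) = -9*b - 9*p (y(p, b) = -9*(p + b) = -9*(b + p) = -9*b - 9*p)
1/y(-8*79, V) = 1/(-9*(-4053/26) - (-72)*79) = 1/(36477/26 - 9*(-632)) = 1/(36477/26 + 5688) = 1/(184365/26) = 26/184365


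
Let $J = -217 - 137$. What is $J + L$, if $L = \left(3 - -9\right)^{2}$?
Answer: $-210$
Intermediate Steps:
$J = -354$ ($J = -217 - 137 = -354$)
$L = 144$ ($L = \left(3 + 9\right)^{2} = 12^{2} = 144$)
$J + L = -354 + 144 = -210$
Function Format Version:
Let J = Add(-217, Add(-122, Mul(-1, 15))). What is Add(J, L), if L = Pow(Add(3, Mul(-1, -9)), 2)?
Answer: -210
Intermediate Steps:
J = -354 (J = Add(-217, Add(-122, -15)) = Add(-217, -137) = -354)
L = 144 (L = Pow(Add(3, 9), 2) = Pow(12, 2) = 144)
Add(J, L) = Add(-354, 144) = -210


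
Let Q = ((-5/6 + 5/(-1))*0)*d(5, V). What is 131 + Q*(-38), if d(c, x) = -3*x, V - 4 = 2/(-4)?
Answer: 131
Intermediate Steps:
V = 7/2 (V = 4 + 2/(-4) = 4 + 2*(-¼) = 4 - ½ = 7/2 ≈ 3.5000)
Q = 0 (Q = ((-5/6 + 5/(-1))*0)*(-3*7/2) = ((-5*⅙ + 5*(-1))*0)*(-21/2) = ((-⅚ - 5)*0)*(-21/2) = -35/6*0*(-21/2) = 0*(-21/2) = 0)
131 + Q*(-38) = 131 + 0*(-38) = 131 + 0 = 131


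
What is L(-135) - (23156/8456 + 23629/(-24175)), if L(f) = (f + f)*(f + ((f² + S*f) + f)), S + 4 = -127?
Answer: -70254632236767/7300850 ≈ -9.6228e+6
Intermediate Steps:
S = -131 (S = -4 - 127 = -131)
L(f) = 2*f*(f² - 129*f) (L(f) = (f + f)*(f + ((f² - 131*f) + f)) = (2*f)*(f + (f² - 130*f)) = (2*f)*(f² - 129*f) = 2*f*(f² - 129*f))
L(-135) - (23156/8456 + 23629/(-24175)) = 2*(-135)²*(-129 - 135) - (23156/8456 + 23629/(-24175)) = 2*18225*(-264) - (23156*(1/8456) + 23629*(-1/24175)) = -9622800 - (827/302 - 23629/24175) = -9622800 - 1*12856767/7300850 = -9622800 - 12856767/7300850 = -70254632236767/7300850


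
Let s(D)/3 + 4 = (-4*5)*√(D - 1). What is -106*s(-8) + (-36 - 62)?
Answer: 1174 + 19080*I ≈ 1174.0 + 19080.0*I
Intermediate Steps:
s(D) = -12 - 60*√(-1 + D) (s(D) = -12 + 3*((-4*5)*√(D - 1)) = -12 + 3*(-20*√(-1 + D)) = -12 - 60*√(-1 + D))
-106*s(-8) + (-36 - 62) = -106*(-12 - 60*√(-1 - 8)) + (-36 - 62) = -106*(-12 - 180*I) - 98 = (1272 + 19080*I) - 98 = 1174 + 19080*I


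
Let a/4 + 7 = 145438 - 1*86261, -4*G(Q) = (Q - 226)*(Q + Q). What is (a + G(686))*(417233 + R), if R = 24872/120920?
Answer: 99516252885120/3023 ≈ 3.2920e+10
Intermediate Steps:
G(Q) = -Q*(-226 + Q)/2 (G(Q) = -(Q - 226)*(Q + Q)/4 = -(-226 + Q)*2*Q/4 = -Q*(-226 + Q)/2)
R = 3109/15115 (R = 24872*(1/120920) = 3109/15115 ≈ 0.20569)
a = 236680 (a = -28 + 4*(145438 - 1*86261) = -28 + 4*(145438 - 86261) = -28 + 4*59177 = -28 + 236708 = 236680)
(a + G(686))*(417233 + R) = (236680 + (1/2)*686*(226 - 1*686))*(417233 + 3109/15115) = (236680 + (1/2)*686*(226 - 686))*(6306479904/15115) = (236680 + (1/2)*686*(-460))*(6306479904/15115) = (236680 - 157780)*(6306479904/15115) = 78900*(6306479904/15115) = 99516252885120/3023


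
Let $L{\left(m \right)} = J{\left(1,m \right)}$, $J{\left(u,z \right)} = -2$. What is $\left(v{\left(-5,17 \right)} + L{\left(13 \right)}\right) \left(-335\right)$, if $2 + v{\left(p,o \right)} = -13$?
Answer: $5695$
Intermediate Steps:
$v{\left(p,o \right)} = -15$ ($v{\left(p,o \right)} = -2 - 13 = -15$)
$L{\left(m \right)} = -2$
$\left(v{\left(-5,17 \right)} + L{\left(13 \right)}\right) \left(-335\right) = \left(-15 - 2\right) \left(-335\right) = \left(-17\right) \left(-335\right) = 5695$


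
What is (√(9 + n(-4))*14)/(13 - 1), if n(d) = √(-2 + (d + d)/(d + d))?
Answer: 7*√(9 + I)/6 ≈ 3.5054 + 0.19415*I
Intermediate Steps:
n(d) = I (n(d) = √(-2 + (2*d)/((2*d))) = √(-2 + (2*d)*(1/(2*d))) = √(-2 + 1) = √(-1) = I)
(√(9 + n(-4))*14)/(13 - 1) = (√(9 + I)*14)/(13 - 1) = (14*√(9 + I))/12 = (14*√(9 + I))*(1/12) = 7*√(9 + I)/6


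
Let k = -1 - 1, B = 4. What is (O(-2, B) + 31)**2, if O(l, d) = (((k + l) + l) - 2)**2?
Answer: 9025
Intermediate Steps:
k = -2
O(l, d) = (-4 + 2*l)**2 (O(l, d) = (((-2 + l) + l) - 2)**2 = ((-2 + 2*l) - 2)**2 = (-4 + 2*l)**2)
(O(-2, B) + 31)**2 = (4*(-2 - 2)**2 + 31)**2 = (4*(-4)**2 + 31)**2 = (4*16 + 31)**2 = (64 + 31)**2 = 95**2 = 9025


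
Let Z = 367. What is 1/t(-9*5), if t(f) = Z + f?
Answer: 1/322 ≈ 0.0031056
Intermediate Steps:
t(f) = 367 + f
1/t(-9*5) = 1/(367 - 9*5) = 1/(367 - 45) = 1/322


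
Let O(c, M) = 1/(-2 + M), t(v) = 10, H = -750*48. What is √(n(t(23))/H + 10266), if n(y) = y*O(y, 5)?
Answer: √332618397/180 ≈ 101.32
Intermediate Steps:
H = -36000
n(y) = y/3 (n(y) = y/(-2 + 5) = y/3)
√(n(t(23))/H + 10266) = √(((⅓)*10)/(-36000) + 10266) = √((10/3)*(-1/36000) + 10266) = √(-1/10800 + 10266) = √(110872799/10800) = √332618397/180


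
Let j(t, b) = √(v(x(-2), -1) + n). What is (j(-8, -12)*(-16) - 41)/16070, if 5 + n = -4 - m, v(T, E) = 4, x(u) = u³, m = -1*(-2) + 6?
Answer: -41/16070 - 8*I*√13/8035 ≈ -0.0025513 - 0.0035898*I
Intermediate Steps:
m = 8 (m = 2 + 6 = 8)
n = -17 (n = -5 + (-4 - 1*8) = -5 + (-4 - 8) = -5 - 12 = -17)
j(t, b) = I*√13 (j(t, b) = √(4 - 17) = √(-13) = I*√13)
(j(-8, -12)*(-16) - 41)/16070 = ((I*√13)*(-16) - 41)/16070 = (-16*I*√13 - 41)*(1/16070) = (-41 - 16*I*√13)*(1/16070) = -41/16070 - 8*I*√13/8035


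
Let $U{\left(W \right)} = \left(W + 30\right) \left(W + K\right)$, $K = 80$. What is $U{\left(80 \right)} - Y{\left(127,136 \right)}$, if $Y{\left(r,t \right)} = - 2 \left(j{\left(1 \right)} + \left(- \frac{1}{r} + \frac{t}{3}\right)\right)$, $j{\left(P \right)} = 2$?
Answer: $\frac{6741662}{381} \approx 17695.0$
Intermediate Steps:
$U{\left(W \right)} = \left(30 + W\right) \left(80 + W\right)$ ($U{\left(W \right)} = \left(W + 30\right) \left(W + 80\right) = \left(30 + W\right) \left(80 + W\right)$)
$Y{\left(r,t \right)} = -4 + \frac{2}{r} - \frac{2 t}{3}$ ($Y{\left(r,t \right)} = - 2 \left(2 + \left(- \frac{1}{r} + \frac{t}{3}\right)\right) = - 2 \left(2 - \frac{1}{r} + \frac{t}{3}\right) = -4 + \frac{2}{r} - \frac{2 t}{3}$)
$U{\left(80 \right)} - Y{\left(127,136 \right)} = \left(2400 + 80^{2} + 110 \cdot 80\right) - \left(-4 + \frac{2}{127} - \frac{272}{3}\right) = \left(2400 + 6400 + 8800\right) - \left(-4 + 2 \cdot \frac{1}{127} - \frac{272}{3}\right) = 17600 - \left(-4 + \frac{2}{127} - \frac{272}{3}\right) = 17600 - - \frac{36062}{381} = 17600 + \frac{36062}{381} = \frac{6741662}{381}$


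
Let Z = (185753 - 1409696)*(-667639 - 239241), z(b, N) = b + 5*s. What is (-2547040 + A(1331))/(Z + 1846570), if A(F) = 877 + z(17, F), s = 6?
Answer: -1273058/554985637205 ≈ -2.2939e-6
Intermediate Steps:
z(b, N) = 30 + b (z(b, N) = b + 5*6 = b + 30 = 30 + b)
Z = 1109969427840 (Z = -1223943*(-906880) = 1109969427840)
A(F) = 924 (A(F) = 877 + (30 + 17) = 877 + 47 = 924)
(-2547040 + A(1331))/(Z + 1846570) = (-2547040 + 924)/(1109969427840 + 1846570) = -2546116/1109971274410 = -2546116*1/1109971274410 = -1273058/554985637205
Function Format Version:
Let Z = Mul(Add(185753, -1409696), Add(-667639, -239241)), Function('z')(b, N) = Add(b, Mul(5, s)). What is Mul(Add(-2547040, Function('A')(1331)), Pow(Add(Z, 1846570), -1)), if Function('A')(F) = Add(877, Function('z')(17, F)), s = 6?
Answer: Rational(-1273058, 554985637205) ≈ -2.2939e-6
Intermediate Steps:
Function('z')(b, N) = Add(30, b) (Function('z')(b, N) = Add(b, Mul(5, 6)) = Add(b, 30) = Add(30, b))
Z = 1109969427840 (Z = Mul(-1223943, -906880) = 1109969427840)
Function('A')(F) = 924 (Function('A')(F) = Add(877, Add(30, 17)) = Add(877, 47) = 924)
Mul(Add(-2547040, Function('A')(1331)), Pow(Add(Z, 1846570), -1)) = Mul(Add(-2547040, 924), Pow(Add(1109969427840, 1846570), -1)) = Mul(-2546116, Pow(1109971274410, -1)) = Mul(-2546116, Rational(1, 1109971274410)) = Rational(-1273058, 554985637205)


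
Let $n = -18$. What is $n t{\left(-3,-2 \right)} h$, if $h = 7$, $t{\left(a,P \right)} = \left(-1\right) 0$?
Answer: $0$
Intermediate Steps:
$t{\left(a,P \right)} = 0$
$n t{\left(-3,-2 \right)} h = \left(-18\right) 0 \cdot 7 = 0 \cdot 7 = 0$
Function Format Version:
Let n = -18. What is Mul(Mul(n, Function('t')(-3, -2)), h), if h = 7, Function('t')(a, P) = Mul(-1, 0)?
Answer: 0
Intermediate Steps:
Function('t')(a, P) = 0
Mul(Mul(n, Function('t')(-3, -2)), h) = Mul(Mul(-18, 0), 7) = Mul(0, 7) = 0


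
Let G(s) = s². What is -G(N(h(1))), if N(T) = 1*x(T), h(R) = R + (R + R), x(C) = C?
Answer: -9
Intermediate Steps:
h(R) = 3*R (h(R) = R + 2*R = 3*R)
N(T) = T (N(T) = 1*T = T)
-G(N(h(1))) = -(3*1)² = -1*3² = -1*9 = -9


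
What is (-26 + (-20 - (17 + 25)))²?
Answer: 7744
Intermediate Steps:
(-26 + (-20 - (17 + 25)))² = (-26 + (-20 - 1*42))² = (-26 + (-20 - 42))² = (-26 - 62)² = (-88)² = 7744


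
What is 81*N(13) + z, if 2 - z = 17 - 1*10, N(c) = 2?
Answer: 157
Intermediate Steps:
z = -5 (z = 2 - (17 - 1*10) = 2 - (17 - 10) = 2 - 1*7 = 2 - 7 = -5)
81*N(13) + z = 81*2 - 5 = 162 - 5 = 157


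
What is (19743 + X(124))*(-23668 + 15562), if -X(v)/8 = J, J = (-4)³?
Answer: -164187030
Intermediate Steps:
J = -64
X(v) = 512 (X(v) = -8*(-64) = 512)
(19743 + X(124))*(-23668 + 15562) = (19743 + 512)*(-23668 + 15562) = 20255*(-8106) = -164187030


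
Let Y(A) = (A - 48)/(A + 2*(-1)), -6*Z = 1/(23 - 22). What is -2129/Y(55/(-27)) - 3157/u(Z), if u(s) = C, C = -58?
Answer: -9194431/78358 ≈ -117.34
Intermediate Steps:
Z = -⅙ (Z = -1/(6*(23 - 22)) = -⅙/1 = -⅙*1 = -⅙ ≈ -0.16667)
u(s) = -58
Y(A) = (-48 + A)/(-2 + A) (Y(A) = (-48 + A)/(A - 2) = (-48 + A)/(-2 + A))
-2129/Y(55/(-27)) - 3157/u(Z) = -2129*(-2 + 55/(-27))/(-48 + 55/(-27)) - 3157/(-58) = -2129*(-2 + 55*(-1/27))/(-48 + 55*(-1/27)) - 3157*(-1/58) = -2129*(-2 - 55/27)/(-48 - 55/27) + 3157/58 = -2129/(-1351/27/(-109/27)) + 3157/58 = -2129/((-27/109*(-1351/27))) + 3157/58 = -2129/1351/109 + 3157/58 = -2129*109/1351 + 3157/58 = -232061/1351 + 3157/58 = -9194431/78358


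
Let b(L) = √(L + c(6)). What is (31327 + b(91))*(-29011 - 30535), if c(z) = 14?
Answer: -1865397542 - 59546*√105 ≈ -1.8660e+9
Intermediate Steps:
b(L) = √(14 + L) (b(L) = √(L + 14) = √(14 + L))
(31327 + b(91))*(-29011 - 30535) = (31327 + √(14 + 91))*(-29011 - 30535) = (31327 + √105)*(-59546) = -1865397542 - 59546*√105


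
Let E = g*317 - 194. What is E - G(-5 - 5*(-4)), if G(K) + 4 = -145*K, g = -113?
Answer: -33836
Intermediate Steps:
E = -36015 (E = -113*317 - 194 = -35821 - 194 = -36015)
G(K) = -4 - 145*K
E - G(-5 - 5*(-4)) = -36015 - (-4 - 145*(-5 - 5*(-4))) = -36015 - (-4 - 145*(-5 + 20)) = -36015 - (-4 - 145*15) = -36015 - (-4 - 2175) = -36015 - 1*(-2179) = -36015 + 2179 = -33836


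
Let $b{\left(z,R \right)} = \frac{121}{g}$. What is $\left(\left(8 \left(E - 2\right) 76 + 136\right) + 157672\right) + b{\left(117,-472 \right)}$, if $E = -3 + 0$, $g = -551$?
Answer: $\frac{85277047}{551} \approx 1.5477 \cdot 10^{5}$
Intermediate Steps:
$E = -3$
$b{\left(z,R \right)} = - \frac{121}{551}$ ($b{\left(z,R \right)} = \frac{121}{-551} = 121 \left(- \frac{1}{551}\right) = - \frac{121}{551}$)
$\left(\left(8 \left(E - 2\right) 76 + 136\right) + 157672\right) + b{\left(117,-472 \right)} = \left(\left(8 \left(-3 - 2\right) 76 + 136\right) + 157672\right) - \frac{121}{551} = \left(\left(8 \left(-5\right) 76 + 136\right) + 157672\right) - \frac{121}{551} = \left(\left(\left(-40\right) 76 + 136\right) + 157672\right) - \frac{121}{551} = \left(\left(-3040 + 136\right) + 157672\right) - \frac{121}{551} = \left(-2904 + 157672\right) - \frac{121}{551} = 154768 - \frac{121}{551} = \frac{85277047}{551}$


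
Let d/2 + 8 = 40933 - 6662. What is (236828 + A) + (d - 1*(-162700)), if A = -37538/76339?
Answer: 35730736768/76339 ≈ 4.6805e+5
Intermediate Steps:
A = -37538/76339 (A = -37538*1/76339 = -37538/76339 ≈ -0.49173)
d = 68526 (d = -16 + 2*(40933 - 6662) = -16 + 2*34271 = -16 + 68542 = 68526)
(236828 + A) + (d - 1*(-162700)) = (236828 - 37538/76339) + (68526 - 1*(-162700)) = 18079175154/76339 + (68526 + 162700) = 18079175154/76339 + 231226 = 35730736768/76339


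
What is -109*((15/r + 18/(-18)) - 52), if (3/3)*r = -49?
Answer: 284708/49 ≈ 5810.4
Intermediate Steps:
r = -49
-109*((15/r + 18/(-18)) - 52) = -109*((15/(-49) + 18/(-18)) - 52) = -109*((15*(-1/49) + 18*(-1/18)) - 52) = -109*((-15/49 - 1) - 52) = -109*(-64/49 - 52) = -109*(-2612/49) = 284708/49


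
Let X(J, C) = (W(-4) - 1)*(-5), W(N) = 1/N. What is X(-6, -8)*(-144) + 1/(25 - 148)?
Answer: -110701/123 ≈ -900.01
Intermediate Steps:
X(J, C) = 25/4 (X(J, C) = (1/(-4) - 1)*(-5) = (-¼ - 1)*(-5) = -5/4*(-5) = 25/4)
X(-6, -8)*(-144) + 1/(25 - 148) = (25/4)*(-144) + 1/(25 - 148) = -900 + 1/(-123) = -900 - 1/123 = -110701/123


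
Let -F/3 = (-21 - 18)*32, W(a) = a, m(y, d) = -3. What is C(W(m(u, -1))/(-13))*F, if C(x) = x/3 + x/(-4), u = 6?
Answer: 72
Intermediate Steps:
C(x) = x/12 (C(x) = x*(1/3) + x*(-1/4) = x/3 - x/4 = x/12)
F = 3744 (F = -3*(-21 - 18)*32 = -(-117)*32 = -3*(-1248) = 3744)
C(W(m(u, -1))/(-13))*F = ((-3/(-13))/12)*3744 = ((-3*(-1/13))/12)*3744 = ((1/12)*(3/13))*3744 = (1/52)*3744 = 72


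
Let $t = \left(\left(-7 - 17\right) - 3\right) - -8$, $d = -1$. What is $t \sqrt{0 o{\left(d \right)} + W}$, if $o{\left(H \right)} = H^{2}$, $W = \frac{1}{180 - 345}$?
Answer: $- \frac{19 i \sqrt{165}}{165} \approx - 1.4791 i$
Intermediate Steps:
$W = - \frac{1}{165}$ ($W = \frac{1}{-165} = - \frac{1}{165} \approx -0.0060606$)
$t = -19$ ($t = \left(-24 - 3\right) + 8 = -27 + 8 = -19$)
$t \sqrt{0 o{\left(d \right)} + W} = - 19 \sqrt{0 \left(-1\right)^{2} - \frac{1}{165}} = - 19 \sqrt{0 \cdot 1 - \frac{1}{165}} = - 19 \sqrt{0 - \frac{1}{165}} = - 19 \sqrt{- \frac{1}{165}} = - 19 \frac{i \sqrt{165}}{165} = - \frac{19 i \sqrt{165}}{165}$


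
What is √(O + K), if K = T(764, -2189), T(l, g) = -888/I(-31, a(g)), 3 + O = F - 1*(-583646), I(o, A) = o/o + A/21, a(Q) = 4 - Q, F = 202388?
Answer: √11891735571/123 ≈ 886.58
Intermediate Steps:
I(o, A) = 1 + A/21 (I(o, A) = 1 + A*(1/21) = 1 + A/21)
O = 786031 (O = -3 + (202388 - 1*(-583646)) = -3 + (202388 + 583646) = -3 + 786034 = 786031)
T(l, g) = -888/(25/21 - g/21) (T(l, g) = -888/(1 + (4 - g)/21) = -888/(1 + (4/21 - g/21)) = -888/(25/21 - g/21))
K = -1036/123 (K = 18648/(-25 - 2189) = 18648/(-2214) = 18648*(-1/2214) = -1036/123 ≈ -8.4228)
√(O + K) = √(786031 - 1036/123) = √(96680777/123) = √11891735571/123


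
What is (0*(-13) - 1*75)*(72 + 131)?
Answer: -15225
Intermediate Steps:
(0*(-13) - 1*75)*(72 + 131) = (0 - 75)*203 = -75*203 = -15225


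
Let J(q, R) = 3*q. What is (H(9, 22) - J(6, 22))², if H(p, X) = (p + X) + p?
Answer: 484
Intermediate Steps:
H(p, X) = X + 2*p (H(p, X) = (X + p) + p = X + 2*p)
(H(9, 22) - J(6, 22))² = ((22 + 2*9) - 3*6)² = ((22 + 18) - 1*18)² = (40 - 18)² = 22² = 484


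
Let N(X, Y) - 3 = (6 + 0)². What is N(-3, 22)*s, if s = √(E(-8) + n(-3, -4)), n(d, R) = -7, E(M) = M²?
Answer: 39*√57 ≈ 294.44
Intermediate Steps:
N(X, Y) = 39 (N(X, Y) = 3 + (6 + 0)² = 3 + 6² = 3 + 36 = 39)
s = √57 (s = √((-8)² - 7) = √(64 - 7) = √57 ≈ 7.5498)
N(-3, 22)*s = 39*√57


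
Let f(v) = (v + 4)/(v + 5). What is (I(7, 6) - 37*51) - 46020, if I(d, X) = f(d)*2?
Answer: -287431/6 ≈ -47905.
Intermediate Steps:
f(v) = (4 + v)/(5 + v)
I(d, X) = 2*(4 + d)/(5 + d) (I(d, X) = ((4 + d)/(5 + d))*2 = 2*(4 + d)/(5 + d))
(I(7, 6) - 37*51) - 46020 = (2*(4 + 7)/(5 + 7) - 37*51) - 46020 = (2*11/12 - 1887) - 46020 = (2*(1/12)*11 - 1887) - 46020 = (11/6 - 1887) - 46020 = -11311/6 - 46020 = -287431/6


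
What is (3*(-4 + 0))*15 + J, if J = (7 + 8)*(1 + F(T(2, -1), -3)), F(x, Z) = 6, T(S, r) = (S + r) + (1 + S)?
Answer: -75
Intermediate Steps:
T(S, r) = 1 + r + 2*S
J = 105 (J = (7 + 8)*(1 + 6) = 15*7 = 105)
(3*(-4 + 0))*15 + J = (3*(-4 + 0))*15 + 105 = (3*(-4))*15 + 105 = -12*15 + 105 = -180 + 105 = -75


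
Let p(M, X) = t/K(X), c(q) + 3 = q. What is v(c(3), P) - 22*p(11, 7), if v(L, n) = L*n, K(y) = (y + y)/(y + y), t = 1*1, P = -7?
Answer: -22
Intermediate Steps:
c(q) = -3 + q
t = 1
K(y) = 1 (K(y) = (2*y)/((2*y)) = (2*y)*(1/(2*y)) = 1)
p(M, X) = 1 (p(M, X) = 1/1 = 1*1 = 1)
v(c(3), P) - 22*p(11, 7) = (-3 + 3)*(-7) - 22*1 = 0*(-7) - 22 = 0 - 22 = -22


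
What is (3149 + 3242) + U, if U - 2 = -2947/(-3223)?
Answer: 20607586/3223 ≈ 6393.9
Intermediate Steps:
U = 9393/3223 (U = 2 - 2947/(-3223) = 2 - 2947*(-1/3223) = 2 + 2947/3223 = 9393/3223 ≈ 2.9144)
(3149 + 3242) + U = (3149 + 3242) + 9393/3223 = 6391 + 9393/3223 = 20607586/3223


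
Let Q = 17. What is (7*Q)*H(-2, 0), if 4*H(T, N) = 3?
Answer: 357/4 ≈ 89.250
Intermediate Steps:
H(T, N) = ¾ (H(T, N) = (¼)*3 = ¾)
(7*Q)*H(-2, 0) = (7*17)*(¾) = 119*(¾) = 357/4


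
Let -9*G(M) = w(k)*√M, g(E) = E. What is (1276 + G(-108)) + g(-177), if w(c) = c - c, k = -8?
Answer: 1099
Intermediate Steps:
w(c) = 0
G(M) = 0 (G(M) = -0*√M = -⅑*0 = 0)
(1276 + G(-108)) + g(-177) = (1276 + 0) - 177 = 1276 - 177 = 1099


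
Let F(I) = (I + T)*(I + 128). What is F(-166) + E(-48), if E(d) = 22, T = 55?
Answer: 4240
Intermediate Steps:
F(I) = (55 + I)*(128 + I) (F(I) = (I + 55)*(I + 128) = (55 + I)*(128 + I))
F(-166) + E(-48) = (7040 + (-166)² + 183*(-166)) + 22 = (7040 + 27556 - 30378) + 22 = 4218 + 22 = 4240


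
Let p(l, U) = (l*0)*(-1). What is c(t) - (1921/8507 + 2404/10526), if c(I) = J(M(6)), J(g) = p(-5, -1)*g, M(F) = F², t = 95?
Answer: -20335637/44772341 ≈ -0.45420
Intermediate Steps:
p(l, U) = 0 (p(l, U) = 0*(-1) = 0)
J(g) = 0 (J(g) = 0*g = 0)
c(I) = 0
c(t) - (1921/8507 + 2404/10526) = 0 - (1921/8507 + 2404/10526) = 0 - (1921*(1/8507) + 2404*(1/10526)) = 0 - (1921/8507 + 1202/5263) = 0 - 1*20335637/44772341 = 0 - 20335637/44772341 = -20335637/44772341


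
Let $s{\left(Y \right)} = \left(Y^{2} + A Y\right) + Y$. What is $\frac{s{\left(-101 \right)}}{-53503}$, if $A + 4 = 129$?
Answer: $\frac{2525}{53503} \approx 0.047194$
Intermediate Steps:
$A = 125$ ($A = -4 + 129 = 125$)
$s{\left(Y \right)} = Y^{2} + 126 Y$ ($s{\left(Y \right)} = \left(Y^{2} + 125 Y\right) + Y = Y^{2} + 126 Y$)
$\frac{s{\left(-101 \right)}}{-53503} = \frac{\left(-101\right) \left(126 - 101\right)}{-53503} = \left(-101\right) 25 \left(- \frac{1}{53503}\right) = \left(-2525\right) \left(- \frac{1}{53503}\right) = \frac{2525}{53503}$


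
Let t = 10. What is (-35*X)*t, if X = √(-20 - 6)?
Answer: -350*I*√26 ≈ -1784.7*I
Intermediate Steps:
X = I*√26 (X = √(-26) = I*√26 ≈ 5.099*I)
(-35*X)*t = -35*I*√26*10 = -350*I*√26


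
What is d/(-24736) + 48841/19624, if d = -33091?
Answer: 232188595/60677408 ≈ 3.8266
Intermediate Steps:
d/(-24736) + 48841/19624 = -33091/(-24736) + 48841/19624 = -33091*(-1/24736) + 48841*(1/19624) = 33091/24736 + 48841/19624 = 232188595/60677408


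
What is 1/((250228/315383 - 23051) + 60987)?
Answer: 315383/11964619716 ≈ 2.6360e-5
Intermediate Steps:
1/((250228/315383 - 23051) + 60987) = 1/(-7269643305/315383 + 60987) = 1/(11964619716/315383) = 315383/11964619716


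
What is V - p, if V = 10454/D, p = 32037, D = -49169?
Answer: -1575237707/49169 ≈ -32037.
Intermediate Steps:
V = -10454/49169 (V = 10454/(-49169) = 10454*(-1/49169) = -10454/49169 ≈ -0.21261)
V - p = -10454/49169 - 1*32037 = -10454/49169 - 32037 = -1575237707/49169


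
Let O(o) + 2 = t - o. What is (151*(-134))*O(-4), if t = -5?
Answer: 60702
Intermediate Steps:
O(o) = -7 - o (O(o) = -2 + (-5 - o) = -7 - o)
(151*(-134))*O(-4) = (151*(-134))*(-7 - 1*(-4)) = -20234*(-7 + 4) = -20234*(-3) = 60702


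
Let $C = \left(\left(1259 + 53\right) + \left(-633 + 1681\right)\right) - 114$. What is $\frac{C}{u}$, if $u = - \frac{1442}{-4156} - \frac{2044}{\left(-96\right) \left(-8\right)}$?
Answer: $- \frac{448050048}{461713} \approx -970.41$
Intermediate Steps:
$C = 2246$ ($C = \left(1312 + 1048\right) - 114 = 2360 - 114 = 2246$)
$u = - \frac{461713}{199488}$ ($u = \left(-1442\right) \left(- \frac{1}{4156}\right) - \frac{2044}{768} = \frac{721}{2078} - \frac{511}{192} = - \frac{461713}{199488} \approx -2.3145$)
$\frac{C}{u} = \frac{2246}{- \frac{461713}{199488}} = 2246 \left(- \frac{199488}{461713}\right) = - \frac{448050048}{461713}$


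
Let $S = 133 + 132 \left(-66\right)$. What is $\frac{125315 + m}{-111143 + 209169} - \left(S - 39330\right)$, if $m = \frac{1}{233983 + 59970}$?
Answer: $\frac{690268216858699}{14407518389} \approx 47910.0$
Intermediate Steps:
$m = \frac{1}{293953} \approx 3.4019 \cdot 10^{-6}$
$S = -8579$ ($S = 133 - 8712 = -8579$)
$\frac{125315 + m}{-111143 + 209169} - \left(S - 39330\right) = \frac{125315 + \frac{1}{293953}}{-111143 + 209169} - \left(-8579 - 39330\right) = \frac{36836720196}{293953 \cdot 98026} - \left(-8579 - 39330\right) = \frac{36836720196}{293953} \cdot \frac{1}{98026} - -47909 = \frac{18418360098}{14407518389} + 47909 = \frac{690268216858699}{14407518389}$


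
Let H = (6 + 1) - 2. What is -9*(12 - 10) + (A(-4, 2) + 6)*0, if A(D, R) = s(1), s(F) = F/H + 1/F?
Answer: -18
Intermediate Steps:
H = 5 (H = 7 - 2 = 5)
s(F) = 1/F + F/5 (s(F) = F/5 + 1/F = 1/F + F/5)
A(D, R) = 6/5 (A(D, R) = 1/1 + (⅕)*1 = 1 + ⅕ = 6/5)
-9*(12 - 10) + (A(-4, 2) + 6)*0 = -9*(12 - 10) + (6/5 + 6)*0 = -9*2 + (36/5)*0 = -18 + 0 = -18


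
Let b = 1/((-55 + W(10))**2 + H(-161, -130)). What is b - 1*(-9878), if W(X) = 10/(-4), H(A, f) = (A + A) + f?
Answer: 112777130/11417 ≈ 9878.0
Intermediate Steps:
H(A, f) = f + 2*A (H(A, f) = 2*A + f = f + 2*A)
W(X) = -5/2 (W(X) = 10*(-1/4) = -5/2)
b = 4/11417 (b = 1/((-55 - 5/2)**2 + (-130 + 2*(-161))) = 1/((-115/2)**2 + (-130 - 322)) = 1/(13225/4 - 452) = 1/(11417/4) = 4/11417 ≈ 0.00035035)
b - 1*(-9878) = 4/11417 - 1*(-9878) = 4/11417 + 9878 = 112777130/11417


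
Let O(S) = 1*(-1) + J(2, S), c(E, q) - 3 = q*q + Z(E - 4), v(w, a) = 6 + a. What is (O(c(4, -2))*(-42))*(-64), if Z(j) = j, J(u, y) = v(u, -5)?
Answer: 0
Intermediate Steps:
J(u, y) = 1 (J(u, y) = 6 - 5 = 1)
c(E, q) = -1 + E + q² (c(E, q) = 3 + (q*q + (E - 4)) = 3 + (q² + (-4 + E)) = 3 + (-4 + E + q²) = -1 + E + q²)
O(S) = 0 (O(S) = 1*(-1) + 1 = -1 + 1 = 0)
(O(c(4, -2))*(-42))*(-64) = (0*(-42))*(-64) = 0*(-64) = 0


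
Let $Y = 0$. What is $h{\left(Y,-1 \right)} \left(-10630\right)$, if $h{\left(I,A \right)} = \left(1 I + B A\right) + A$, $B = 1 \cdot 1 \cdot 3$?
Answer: $42520$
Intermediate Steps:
$B = 3$ ($B = 1 \cdot 3 = 3$)
$h{\left(I,A \right)} = I + 4 A$ ($h{\left(I,A \right)} = \left(1 I + 3 A\right) + A = \left(I + 3 A\right) + A = I + 4 A$)
$h{\left(Y,-1 \right)} \left(-10630\right) = \left(0 + 4 \left(-1\right)\right) \left(-10630\right) = \left(0 - 4\right) \left(-10630\right) = \left(-4\right) \left(-10630\right) = 42520$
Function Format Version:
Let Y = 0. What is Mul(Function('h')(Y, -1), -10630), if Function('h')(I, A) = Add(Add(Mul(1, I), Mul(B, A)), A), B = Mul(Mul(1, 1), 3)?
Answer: 42520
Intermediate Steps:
B = 3 (B = Mul(1, 3) = 3)
Function('h')(I, A) = Add(I, Mul(4, A)) (Function('h')(I, A) = Add(Add(Mul(1, I), Mul(3, A)), A) = Add(Add(I, Mul(3, A)), A) = Add(I, Mul(4, A)))
Mul(Function('h')(Y, -1), -10630) = Mul(Add(0, Mul(4, -1)), -10630) = Mul(Add(0, -4), -10630) = Mul(-4, -10630) = 42520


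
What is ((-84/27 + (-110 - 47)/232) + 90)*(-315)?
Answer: -6300385/232 ≈ -27157.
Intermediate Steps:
((-84/27 + (-110 - 47)/232) + 90)*(-315) = ((-84*1/27 - 157*1/232) + 90)*(-315) = ((-28/9 - 157/232) + 90)*(-315) = (-7909/2088 + 90)*(-315) = (180011/2088)*(-315) = -6300385/232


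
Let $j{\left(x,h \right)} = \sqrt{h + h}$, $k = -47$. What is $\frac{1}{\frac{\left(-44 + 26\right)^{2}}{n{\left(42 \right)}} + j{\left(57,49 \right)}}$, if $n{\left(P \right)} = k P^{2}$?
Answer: $\frac{20727}{519773201} + \frac{37126663 \sqrt{2}}{519773201} \approx 0.10106$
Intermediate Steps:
$j{\left(x,h \right)} = \sqrt{2} \sqrt{h}$ ($j{\left(x,h \right)} = \sqrt{2 h} = \sqrt{2} \sqrt{h}$)
$n{\left(P \right)} = - 47 P^{2}$
$\frac{1}{\frac{\left(-44 + 26\right)^{2}}{n{\left(42 \right)}} + j{\left(57,49 \right)}} = \frac{1}{\frac{\left(-44 + 26\right)^{2}}{\left(-47\right) 42^{2}} + \sqrt{2} \sqrt{49}} = \frac{1}{\frac{\left(-18\right)^{2}}{\left(-47\right) 1764} + \sqrt{2} \cdot 7} = \frac{1}{\frac{324}{-82908} + 7 \sqrt{2}} = \frac{1}{324 \left(- \frac{1}{82908}\right) + 7 \sqrt{2}} = \frac{1}{- \frac{9}{2303} + 7 \sqrt{2}}$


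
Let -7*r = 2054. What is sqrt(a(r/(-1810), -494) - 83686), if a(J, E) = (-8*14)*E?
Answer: I*sqrt(28358) ≈ 168.4*I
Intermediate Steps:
r = -2054/7 (r = -1/7*2054 = -2054/7 ≈ -293.43)
a(J, E) = -112*E
sqrt(a(r/(-1810), -494) - 83686) = sqrt(-112*(-494) - 83686) = sqrt(55328 - 83686) = sqrt(-28358) = I*sqrt(28358)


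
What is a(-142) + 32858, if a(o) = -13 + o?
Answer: 32703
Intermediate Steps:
a(-142) + 32858 = (-13 - 142) + 32858 = -155 + 32858 = 32703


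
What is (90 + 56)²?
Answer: 21316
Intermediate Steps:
(90 + 56)² = 146² = 21316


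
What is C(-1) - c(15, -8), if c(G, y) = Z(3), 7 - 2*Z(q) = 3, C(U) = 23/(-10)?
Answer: -43/10 ≈ -4.3000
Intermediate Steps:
C(U) = -23/10 (C(U) = 23*(-1/10) = -23/10)
Z(q) = 2 (Z(q) = 7/2 - 1/2*3 = 7/2 - 3/2 = 2)
c(G, y) = 2
C(-1) - c(15, -8) = -23/10 - 1*2 = -23/10 - 2 = -43/10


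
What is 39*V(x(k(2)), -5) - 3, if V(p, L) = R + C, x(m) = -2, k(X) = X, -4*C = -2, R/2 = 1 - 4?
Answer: -435/2 ≈ -217.50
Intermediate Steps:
R = -6 (R = 2*(1 - 4) = 2*(-3) = -6)
C = 1/2 (C = -1/4*(-2) = 1/2 ≈ 0.50000)
V(p, L) = -11/2 (V(p, L) = -6 + 1/2 = -11/2)
39*V(x(k(2)), -5) - 3 = 39*(-11/2) - 3 = -429/2 - 3 = -435/2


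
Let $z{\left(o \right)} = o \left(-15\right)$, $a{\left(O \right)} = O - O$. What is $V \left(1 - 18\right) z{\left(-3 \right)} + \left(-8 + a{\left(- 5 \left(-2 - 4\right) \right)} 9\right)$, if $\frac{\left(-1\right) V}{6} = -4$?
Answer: $-18368$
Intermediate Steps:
$a{\left(O \right)} = 0$
$z{\left(o \right)} = - 15 o$
$V = 24$ ($V = \left(-6\right) \left(-4\right) = 24$)
$V \left(1 - 18\right) z{\left(-3 \right)} + \left(-8 + a{\left(- 5 \left(-2 - 4\right) \right)} 9\right) = 24 \left(1 - 18\right) \left(\left(-15\right) \left(-3\right)\right) + \left(-8 + 0 \cdot 9\right) = 24 \left(-17\right) 45 + \left(-8 + 0\right) = \left(-408\right) 45 - 8 = -18360 - 8 = -18368$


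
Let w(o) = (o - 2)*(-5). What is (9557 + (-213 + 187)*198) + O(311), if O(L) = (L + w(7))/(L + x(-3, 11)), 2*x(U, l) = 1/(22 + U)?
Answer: 52120839/11819 ≈ 4409.9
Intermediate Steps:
w(o) = 10 - 5*o (w(o) = (-2 + o)*(-5) = 10 - 5*o)
x(U, l) = 1/(2*(22 + U))
O(L) = (-25 + L)/(1/38 + L) (O(L) = (L + (10 - 5*7))/(L + 1/(2*(22 - 3))) = (L + (10 - 35))/(L + (1/2)/19) = (L - 25)/(L + (1/2)*(1/19)) = (-25 + L)/(L + 1/38) = (-25 + L)/(1/38 + L))
(9557 + (-213 + 187)*198) + O(311) = (9557 + (-213 + 187)*198) + 38*(-25 + 311)/(1 + 38*311) = (9557 - 26*198) + 38*286/(1 + 11818) = (9557 - 5148) + 38*286/11819 = 4409 + 38*(1/11819)*286 = 4409 + 10868/11819 = 52120839/11819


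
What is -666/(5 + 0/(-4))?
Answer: -666/5 ≈ -133.20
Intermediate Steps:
-666/(5 + 0/(-4)) = -666/(5 + 0*(-1/4)) = -666/(5 + 0) = -666/5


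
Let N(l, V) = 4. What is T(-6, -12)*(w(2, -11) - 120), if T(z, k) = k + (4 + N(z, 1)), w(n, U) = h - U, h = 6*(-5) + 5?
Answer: 536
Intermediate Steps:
h = -25 (h = -30 + 5 = -25)
w(n, U) = -25 - U
T(z, k) = 8 + k (T(z, k) = k + (4 + 4) = k + 8 = 8 + k)
T(-6, -12)*(w(2, -11) - 120) = (8 - 12)*((-25 - 1*(-11)) - 120) = -4*((-25 + 11) - 120) = -4*(-14 - 120) = -4*(-134) = 536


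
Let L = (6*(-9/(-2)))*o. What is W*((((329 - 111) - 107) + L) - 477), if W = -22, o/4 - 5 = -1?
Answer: -1452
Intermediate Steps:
o = 16 (o = 20 + 4*(-1) = 20 - 4 = 16)
L = 432 (L = (6*(-9/(-2)))*16 = (6*(-9*(-½)))*16 = (6*(9/2))*16 = 27*16 = 432)
W*((((329 - 111) - 107) + L) - 477) = -22*((((329 - 111) - 107) + 432) - 477) = -22*(((218 - 107) + 432) - 477) = -22*((111 + 432) - 477) = -22*(543 - 477) = -22*66 = -1452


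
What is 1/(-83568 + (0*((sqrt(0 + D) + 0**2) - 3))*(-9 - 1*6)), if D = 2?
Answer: -1/83568 ≈ -1.1966e-5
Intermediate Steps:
1/(-83568 + (0*((sqrt(0 + D) + 0**2) - 3))*(-9 - 1*6)) = 1/(-83568 + (0*((sqrt(0 + 2) + 0**2) - 3))*(-9 - 1*6)) = 1/(-83568 + (0*((sqrt(2) + 0) - 3))*(-9 - 6)) = 1/(-83568 + (0*(sqrt(2) - 3))*(-15)) = 1/(-83568 + (0*(-3 + sqrt(2)))*(-15)) = 1/(-83568 + 0*(-15)) = 1/(-83568 + 0) = 1/(-83568) = -1/83568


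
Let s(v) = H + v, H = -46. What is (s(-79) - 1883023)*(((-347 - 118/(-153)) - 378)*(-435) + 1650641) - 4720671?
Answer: -62928424702903/17 ≈ -3.7017e+12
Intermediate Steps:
s(v) = -46 + v
(s(-79) - 1883023)*(((-347 - 118/(-153)) - 378)*(-435) + 1650641) - 4720671 = ((-46 - 79) - 1883023)*(((-347 - 118/(-153)) - 378)*(-435) + 1650641) - 4720671 = (-125 - 1883023)*(((-347 - 118*(-1)/153) - 378)*(-435) + 1650641) - 4720671 = -1883148*(((-347 - 1*(-118/153)) - 378)*(-435) + 1650641) - 4720671 = -1883148*(((-347 + 118/153) - 378)*(-435) + 1650641) - 4720671 = -1883148*((-52973/153 - 378)*(-435) + 1650641) - 4720671 = -1883148*(-110807/153*(-435) + 1650641) - 4720671 = -1883148*(16067015/51 + 1650641) - 4720671 = -1883148*100249706/51 - 4720671 = -62928344451496/17 - 4720671 = -62928424702903/17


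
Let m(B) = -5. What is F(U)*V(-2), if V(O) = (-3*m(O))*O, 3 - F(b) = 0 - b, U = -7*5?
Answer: 960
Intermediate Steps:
U = -35
F(b) = 3 + b (F(b) = 3 - (0 - b) = 3 - (-1)*b = 3 + b)
V(O) = 15*O (V(O) = (-3*(-5))*O = 15*O)
F(U)*V(-2) = (3 - 35)*(15*(-2)) = -32*(-30) = 960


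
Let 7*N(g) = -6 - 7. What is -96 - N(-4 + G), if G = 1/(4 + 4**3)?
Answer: -659/7 ≈ -94.143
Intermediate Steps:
G = 1/68 (G = 1/(4 + 64) = 1/68 ≈ 0.014706)
N(g) = -13/7 (N(g) = (-6 - 7)/7 = (1/7)*(-13) = -13/7)
-96 - N(-4 + G) = -96 - 1*(-13/7) = -96 + 13/7 = -659/7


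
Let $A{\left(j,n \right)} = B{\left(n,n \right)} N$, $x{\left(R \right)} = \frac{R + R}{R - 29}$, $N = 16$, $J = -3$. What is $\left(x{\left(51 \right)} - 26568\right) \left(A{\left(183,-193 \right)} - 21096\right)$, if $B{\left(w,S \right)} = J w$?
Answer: $\frac{3457274904}{11} \approx 3.143 \cdot 10^{8}$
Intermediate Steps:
$B{\left(w,S \right)} = - 3 w$
$x{\left(R \right)} = \frac{2 R}{-29 + R}$
$A{\left(j,n \right)} = - 48 n$ ($A{\left(j,n \right)} = - 3 n 16 = - 48 n$)
$\left(x{\left(51 \right)} - 26568\right) \left(A{\left(183,-193 \right)} - 21096\right) = \left(2 \cdot 51 \frac{1}{-29 + 51} - 26568\right) \left(\left(-48\right) \left(-193\right) - 21096\right) = \left(2 \cdot 51 \cdot \frac{1}{22} - 26568\right) \left(9264 - 21096\right) = \left(2 \cdot 51 \cdot \frac{1}{22} - 26568\right) \left(-11832\right) = \left(\frac{51}{11} - 26568\right) \left(-11832\right) = \left(- \frac{292197}{11}\right) \left(-11832\right) = \frac{3457274904}{11}$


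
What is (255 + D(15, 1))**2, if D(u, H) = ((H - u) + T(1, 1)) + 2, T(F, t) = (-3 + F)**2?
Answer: 61009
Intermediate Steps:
D(u, H) = 6 + H - u (D(u, H) = ((H - u) + (-3 + 1)**2) + 2 = ((H - u) + (-2)**2) + 2 = ((H - u) + 4) + 2 = (4 + H - u) + 2 = 6 + H - u)
(255 + D(15, 1))**2 = (255 + (6 + 1 - 1*15))**2 = (255 + (6 + 1 - 15))**2 = (255 - 8)**2 = 247**2 = 61009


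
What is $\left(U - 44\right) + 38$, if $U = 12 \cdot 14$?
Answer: $162$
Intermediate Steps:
$U = 168$
$\left(U - 44\right) + 38 = \left(168 - 44\right) + 38 = 124 + 38 = 162$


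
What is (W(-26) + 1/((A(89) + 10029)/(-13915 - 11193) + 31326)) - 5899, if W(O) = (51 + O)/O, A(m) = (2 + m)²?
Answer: -4640407622519/786514898 ≈ -5900.0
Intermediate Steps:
W(O) = (51 + O)/O
(W(-26) + 1/((A(89) + 10029)/(-13915 - 11193) + 31326)) - 5899 = ((51 - 26)/(-26) + 1/(((2 + 89)² + 10029)/(-13915 - 11193) + 31326)) - 5899 = (-1/26*25 + 1/((91² + 10029)/(-25108) + 31326)) - 5899 = (-25/26 + 1/((8281 + 10029)*(-1/25108) + 31326)) - 5899 = (-25/26 + 1/(18310*(-1/25108) + 31326)) - 5899 = (-25/26 + 1/(-9155/12554 + 31326)) - 5899 = (-25/26 + 1/(393257449/12554)) - 5899 = (-25/26 + 12554/393257449) - 5899 = -756239217/786514898 - 5899 = -4640407622519/786514898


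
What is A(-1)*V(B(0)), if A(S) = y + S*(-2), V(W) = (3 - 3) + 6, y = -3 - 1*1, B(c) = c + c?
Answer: -12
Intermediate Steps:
B(c) = 2*c
y = -4 (y = -3 - 1 = -4)
V(W) = 6 (V(W) = 0 + 6 = 6)
A(S) = -4 - 2*S (A(S) = -4 + S*(-2) = -4 - 2*S)
A(-1)*V(B(0)) = (-4 - 2*(-1))*6 = (-4 + 2)*6 = -2*6 = -12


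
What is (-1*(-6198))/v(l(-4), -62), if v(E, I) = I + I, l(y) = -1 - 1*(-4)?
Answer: -3099/62 ≈ -49.984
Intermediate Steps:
l(y) = 3 (l(y) = -1 + 4 = 3)
v(E, I) = 2*I
(-1*(-6198))/v(l(-4), -62) = (-1*(-6198))/((2*(-62))) = 6198/(-124) = 6198*(-1/124) = -3099/62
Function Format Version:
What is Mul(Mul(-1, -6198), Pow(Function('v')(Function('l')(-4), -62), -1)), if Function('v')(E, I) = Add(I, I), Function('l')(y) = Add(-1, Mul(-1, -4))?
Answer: Rational(-3099, 62) ≈ -49.984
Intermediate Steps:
Function('l')(y) = 3 (Function('l')(y) = Add(-1, 4) = 3)
Function('v')(E, I) = Mul(2, I)
Mul(Mul(-1, -6198), Pow(Function('v')(Function('l')(-4), -62), -1)) = Mul(Mul(-1, -6198), Pow(Mul(2, -62), -1)) = Mul(6198, Pow(-124, -1)) = Mul(6198, Rational(-1, 124)) = Rational(-3099, 62)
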